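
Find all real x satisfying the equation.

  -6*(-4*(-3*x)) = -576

Step 1. [-6*(-4*(-3*x)) = -576] divide by the outer -6, so div: -4*(-3*x) = 96.
Step 2. [-4*(-3*x) = 96] LHS = -4·(…); ÷-4 both sides ⇒ div: -3*x = -24.
Step 3. [-3*x = -24] -3·(inner) — divide through by -3 ⇒ div: x = 8.

Answer: x ∈ {8}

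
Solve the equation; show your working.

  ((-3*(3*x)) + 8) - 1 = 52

Step 1. [((-3*(3*x)) + 8) - 1 = 52] add 1: x sits inside (… - 1), so sub: (-3*(3*x)) + 8 = 53.
Step 2. [(-3*(3*x)) + 8 = 53] 8 comes off first (subtract 8). So sub: -3*(3*x) = 45.
Step 3. [-3*(3*x) = 45] leading coefficient -3: divide by -3. So div: 3*x = -15.
Step 4. [3*x = -15] divide by the outer 3, so div: x = -5.

Answer: x ∈ {-5}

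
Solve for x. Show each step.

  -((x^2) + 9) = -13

Step 1. [-((x^2) + 9) = -13] flip signs both sides. So neg: (x^2) + 9 = 13.
Step 2. [(x^2) + 9 = 13] peel the +9: subtract 9 from each side ⇒ sub: x^2 = 4.
Step 3. [x^2 = 4] √ both sides: 4 ≥ 0 gives two branches, so sqrt: x = 2 or -2.

Answer: x ∈ {-2, 2}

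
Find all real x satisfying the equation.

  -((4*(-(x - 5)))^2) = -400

Step 1. [-((4*(-(x - 5)))^2) = -400] leading − — multiply by −1, so neg: (4*(-(x - 5)))^2 = 400.
Step 2. [(4*(-(x - 5)))^2 = 400] 400 ≥ 0, LHS is (·)² — take ±√. So sqrt: 4*(-(x - 5)) = 20 or -20.
Step 3. [4*(-(x - 5)) = 20 or -20] divide by the outer 4 ⇒ div: -(x - 5) = 5 or -5.
Step 4. [-(x - 5) = 5 or -5] leading − — multiply by −1. So neg: x - 5 = -5 or 5.
Step 5. [x - 5 = -5 or 5] peel the -5: add 5 from each side. So sub: x = 0 or 10.

Answer: x ∈ {0, 10}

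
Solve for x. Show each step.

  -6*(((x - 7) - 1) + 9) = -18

Step 1. [-6*(((x - 7) - 1) + 9) = -18] -6·(inner) — divide through by -6. So div: ((x - 7) - 1) + 9 = 3.
Step 2. [((x - 7) - 1) + 9 = 3] subtract 9: x sits inside (… + 9) ⇒ sub: (x - 7) - 1 = -6.
Step 3. [(x - 7) - 1 = -6] the outer -1 inverts by adding 1 ⇒ sub: x - 7 = -5.
Step 4. [x - 7 = -5] add 7: x sits inside (… - 7) ⇒ sub: x = 2.

Answer: x ∈ {2}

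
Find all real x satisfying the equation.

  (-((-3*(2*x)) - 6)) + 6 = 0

Step 1. [(-((-3*(2*x)) - 6)) + 6 = 0] subtract 6: x sits inside (… + 6) ⇒ sub: -((-3*(2*x)) - 6) = -6.
Step 2. [-((-3*(2*x)) - 6) = -6] LHS negated; negate both sides. So neg: (-3*(2*x)) - 6 = 6.
Step 3. [(-3*(2*x)) - 6 = 6] -6 is outermost — add 6 both sides. So sub: -3*(2*x) = 12.
Step 4. [-3*(2*x) = 12] -3·(inner) — divide through by -3, so div: 2*x = -4.
Step 5. [2*x = -4] 2 out front; divide by 2, so div: x = -2.

Answer: x ∈ {-2}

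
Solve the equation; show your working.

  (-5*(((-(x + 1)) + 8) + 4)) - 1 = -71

Step 1. [(-5*(((-(x + 1)) + 8) + 4)) - 1 = -71] -1 is outermost — add 1 both sides, so sub: -5*(((-(x + 1)) + 8) + 4) = -70.
Step 2. [-5*(((-(x + 1)) + 8) + 4) = -70] -5 out front; divide by -5, so div: ((-(x + 1)) + 8) + 4 = 14.
Step 3. [((-(x + 1)) + 8) + 4 = 14] the outer +4 inverts by subtracting 4. So sub: (-(x + 1)) + 8 = 10.
Step 4. [(-(x + 1)) + 8 = 10] the outer +8 inverts by subtracting 8. So sub: -(x + 1) = 2.
Step 5. [-(x + 1) = 2] LHS negated; negate both sides. So neg: x + 1 = -2.
Step 6. [x + 1 = -2] +1 is outermost — subtract 1 both sides ⇒ sub: x = -3.

Answer: x ∈ {-3}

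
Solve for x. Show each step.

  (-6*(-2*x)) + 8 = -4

Step 1. [(-6*(-2*x)) + 8 = -4] +8 is outermost — subtract 8 both sides, so sub: -6*(-2*x) = -12.
Step 2. [-6*(-2*x) = -12] -6 out front; divide by -6, so div: -2*x = 2.
Step 3. [-2*x = 2] -2·(inner) — divide through by -2 ⇒ div: x = -1.

Answer: x ∈ {-1}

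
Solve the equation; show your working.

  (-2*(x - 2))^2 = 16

Step 1. [(-2*(x - 2))^2 = 16] LHS squared, RHS 16 ≥ 0: apply √ (±), so sqrt: -2*(x - 2) = 4 or -4.
Step 2. [-2*(x - 2) = 4 or -4] -2·(inner) — divide through by -2 ⇒ div: x - 2 = -2 or 2.
Step 3. [x - 2 = -2 or 2] peel the -2: add 2 from each side, so sub: x = 0 or 4.

Answer: x ∈ {0, 4}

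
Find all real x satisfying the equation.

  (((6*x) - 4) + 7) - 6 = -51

Step 1. [(((6*x) - 4) + 7) - 6 = -51] peel the -6: add 6 from each side, so sub: ((6*x) - 4) + 7 = -45.
Step 2. [((6*x) - 4) + 7 = -45] the outer +7 inverts by subtracting 7, so sub: (6*x) - 4 = -52.
Step 3. [(6*x) - 4 = -52] -4 is outermost — add 4 both sides. So sub: 6*x = -48.
Step 4. [6*x = -48] leading coefficient 6: divide by 6. So div: x = -8.

Answer: x ∈ {-8}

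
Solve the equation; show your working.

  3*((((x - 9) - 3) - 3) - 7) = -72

Step 1. [3*((((x - 9) - 3) - 3) - 7) = -72] divide by the outer 3. So div: (((x - 9) - 3) - 3) - 7 = -24.
Step 2. [(((x - 9) - 3) - 3) - 7 = -24] add 7: x sits inside (… - 7), so sub: ((x - 9) - 3) - 3 = -17.
Step 3. [((x - 9) - 3) - 3 = -17] the outer -3 inverts by adding 3 ⇒ sub: (x - 9) - 3 = -14.
Step 4. [(x - 9) - 3 = -14] 3 comes off first (add 3), so sub: x - 9 = -11.
Step 5. [x - 9 = -11] add 9: x sits inside (… - 9), so sub: x = -2.

Answer: x ∈ {-2}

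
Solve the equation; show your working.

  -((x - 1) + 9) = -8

Step 1. [-((x - 1) + 9) = -8] leading − — multiply by −1 ⇒ neg: (x - 1) + 9 = 8.
Step 2. [(x - 1) + 9 = 8] the outer +9 inverts by subtracting 9 ⇒ sub: x - 1 = -1.
Step 3. [x - 1 = -1] the outer -1 inverts by adding 1 ⇒ sub: x = 0.

Answer: x ∈ {0}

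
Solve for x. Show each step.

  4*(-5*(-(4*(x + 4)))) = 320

Step 1. [4*(-5*(-(4*(x + 4)))) = 320] 4 out front; divide by 4 ⇒ div: -5*(-(4*(x + 4))) = 80.
Step 2. [-5*(-(4*(x + 4))) = 80] -5·(inner) — divide through by -5. So div: -(4*(x + 4)) = -16.
Step 3. [-(4*(x + 4)) = -16] flip signs both sides ⇒ neg: 4*(x + 4) = 16.
Step 4. [4*(x + 4) = 16] 4·(inner) — divide through by 4 ⇒ div: x + 4 = 4.
Step 5. [x + 4 = 4] 4 comes off first (subtract 4). So sub: x = 0.

Answer: x ∈ {0}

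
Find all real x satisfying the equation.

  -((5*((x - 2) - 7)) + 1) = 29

Step 1. [-((5*((x - 2) - 7)) + 1) = 29] LHS negated; negate both sides, so neg: (5*((x - 2) - 7)) + 1 = -29.
Step 2. [(5*((x - 2) - 7)) + 1 = -29] subtract 1: x sits inside (… + 1), so sub: 5*((x - 2) - 7) = -30.
Step 3. [5*((x - 2) - 7) = -30] 5·(inner) — divide through by 5. So div: (x - 2) - 7 = -6.
Step 4. [(x - 2) - 7 = -6] -7 is outermost — add 7 both sides, so sub: x - 2 = 1.
Step 5. [x - 2 = 1] the outer -2 inverts by adding 2 ⇒ sub: x = 3.

Answer: x ∈ {3}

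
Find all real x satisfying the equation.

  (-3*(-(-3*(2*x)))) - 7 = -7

Step 1. [(-3*(-(-3*(2*x)))) - 7 = -7] -7 is outermost — add 7 both sides. So sub: -3*(-(-3*(2*x))) = 0.
Step 2. [-3*(-(-3*(2*x))) = 0] -3·(inner) — divide through by -3 ⇒ div: -(-3*(2*x)) = 0.
Step 3. [-(-3*(2*x)) = 0] flip signs both sides ⇒ neg: -3*(2*x) = 0.
Step 4. [-3*(2*x) = 0] -3·(inner) — divide through by -3 ⇒ div: 2*x = 0.
Step 5. [2*x = 0] LHS = 2·(…); ÷2 both sides, so div: x = 0.

Answer: x ∈ {0}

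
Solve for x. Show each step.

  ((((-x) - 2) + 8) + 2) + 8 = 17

Step 1. [((((-x) - 2) + 8) + 2) + 8 = 17] subtract 8: x sits inside (… + 8). So sub: (((-x) - 2) + 8) + 2 = 9.
Step 2. [(((-x) - 2) + 8) + 2 = 9] +2 is outermost — subtract 2 both sides, so sub: ((-x) - 2) + 8 = 7.
Step 3. [((-x) - 2) + 8 = 7] +8 is outermost — subtract 8 both sides ⇒ sub: (-x) - 2 = -1.
Step 4. [(-x) - 2 = -1] peel the -2: add 2 from each side ⇒ sub: -x = 1.
Step 5. [-x = 1] flip signs both sides, so neg: x = -1.

Answer: x ∈ {-1}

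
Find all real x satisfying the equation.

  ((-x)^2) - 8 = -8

Step 1. [((-x)^2) - 8 = -8] -8 is outermost — add 8 both sides ⇒ sub: (-x)^2 = 0.
Step 2. [(-x)^2 = 0] LHS squared, RHS 0 ≥ 0: apply √ (±). So sqrt: -x = 0.
Step 3. [-x = 0] leading − — multiply by −1, so neg: x = 0.

Answer: x ∈ {0}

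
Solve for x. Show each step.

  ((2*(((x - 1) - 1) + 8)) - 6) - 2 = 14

Step 1. [((2*(((x - 1) - 1) + 8)) - 6) - 2 = 14] add 2: x sits inside (… - 2), so sub: (2*(((x - 1) - 1) + 8)) - 6 = 16.
Step 2. [(2*(((x - 1) - 1) + 8)) - 6 = 16] common factor 2 (LHS and 16) — divide through ⇒ factor: (((x - 1) - 1) + 8) - 3 = 8.
Step 3. [(((x - 1) - 1) + 8) - 3 = 8] add 3: x sits inside (… - 3) ⇒ sub: ((x - 1) - 1) + 8 = 11.
Step 4. [((x - 1) - 1) + 8 = 11] +8 is outermost — subtract 8 both sides, so sub: (x - 1) - 1 = 3.
Step 5. [(x - 1) - 1 = 3] 1 comes off first (add 1). So sub: x - 1 = 4.
Step 6. [x - 1 = 4] add 1: x sits inside (… - 1). So sub: x = 5.

Answer: x ∈ {5}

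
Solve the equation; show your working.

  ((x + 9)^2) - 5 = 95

Step 1. [((x + 9)^2) - 5 = 95] 5 comes off first (add 5) ⇒ sub: (x + 9)^2 = 100.
Step 2. [(x + 9)^2 = 100] LHS squared, RHS 100 ≥ 0: apply √ (±). So sqrt: x + 9 = 10 or -10.
Step 3. [x + 9 = 10 or -10] +9 is outermost — subtract 9 both sides. So sub: x = 1 or -19.

Answer: x ∈ {-19, 1}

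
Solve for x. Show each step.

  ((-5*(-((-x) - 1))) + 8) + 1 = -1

Step 1. [((-5*(-((-x) - 1))) + 8) + 1 = -1] +1 is outermost — subtract 1 both sides. So sub: (-5*(-((-x) - 1))) + 8 = -2.
Step 2. [(-5*(-((-x) - 1))) + 8 = -2] 8 comes off first (subtract 8). So sub: -5*(-((-x) - 1)) = -10.
Step 3. [-5*(-((-x) - 1)) = -10] -5·(inner) — divide through by -5. So div: -((-x) - 1) = 2.
Step 4. [-((-x) - 1) = 2] leading − — multiply by −1, so neg: (-x) - 1 = -2.
Step 5. [(-x) - 1 = -2] 1 comes off first (add 1) ⇒ sub: -x = -1.
Step 6. [-x = -1] flip signs both sides, so neg: x = 1.

Answer: x ∈ {1}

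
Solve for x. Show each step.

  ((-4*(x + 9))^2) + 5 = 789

Step 1. [((-4*(x + 9))^2) + 5 = 789] +5 is outermost — subtract 5 both sides, so sub: (-4*(x + 9))^2 = 784.
Step 2. [(-4*(x + 9))^2 = 784] √ both sides: 784 ≥ 0 gives two branches ⇒ sqrt: -4*(x + 9) = 28 or -28.
Step 3. [-4*(x + 9) = 28 or -28] LHS = -4·(…); ÷-4 both sides. So div: x + 9 = -7 or 7.
Step 4. [x + 9 = -7 or 7] subtract 9: x sits inside (… + 9), so sub: x = -16 or -2.

Answer: x ∈ {-16, -2}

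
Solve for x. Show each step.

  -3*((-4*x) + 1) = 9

Step 1. [-3*((-4*x) + 1) = 9] divide by the outer -3. So div: (-4*x) + 1 = -3.
Step 2. [(-4*x) + 1 = -3] the outer +1 inverts by subtracting 1 ⇒ sub: -4*x = -4.
Step 3. [-4*x = -4] LHS = -4·(…); ÷-4 both sides, so div: x = 1.

Answer: x ∈ {1}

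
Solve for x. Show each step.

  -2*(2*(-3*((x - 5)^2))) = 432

Step 1. [-2*(2*(-3*((x - 5)^2))) = 432] divide by the outer -2. So div: 2*(-3*((x - 5)^2)) = -216.
Step 2. [2*(-3*((x - 5)^2)) = -216] leading coefficient 2: divide by 2, so div: -3*((x - 5)^2) = -108.
Step 3. [-3*((x - 5)^2) = -108] -3·(inner) — divide through by -3. So div: (x - 5)^2 = 36.
Step 4. [(x - 5)^2 = 36] LHS squared, RHS 36 ≥ 0: apply √ (±), so sqrt: x - 5 = 6 or -6.
Step 5. [x - 5 = 6 or -6] 5 comes off first (add 5). So sub: x = 11 or -1.

Answer: x ∈ {-1, 11}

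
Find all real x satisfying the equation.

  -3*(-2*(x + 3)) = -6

Step 1. [-3*(-2*(x + 3)) = -6] -3 out front; divide by -3, so div: -2*(x + 3) = 2.
Step 2. [-2*(x + 3) = 2] -2 out front; divide by -2 ⇒ div: x + 3 = -1.
Step 3. [x + 3 = -1] the outer +3 inverts by subtracting 3 ⇒ sub: x = -4.

Answer: x ∈ {-4}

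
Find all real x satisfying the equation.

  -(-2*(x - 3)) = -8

Step 1. [-(-2*(x - 3)) = -8] LHS negated; negate both sides ⇒ neg: -2*(x - 3) = 8.
Step 2. [-2*(x - 3) = 8] -2 out front; divide by -2 ⇒ div: x - 3 = -4.
Step 3. [x - 3 = -4] peel the -3: add 3 from each side. So sub: x = -1.

Answer: x ∈ {-1}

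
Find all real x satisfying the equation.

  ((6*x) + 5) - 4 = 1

Step 1. [((6*x) + 5) - 4 = 1] the outer -4 inverts by adding 4. So sub: (6*x) + 5 = 5.
Step 2. [(6*x) + 5 = 5] the outer +5 inverts by subtracting 5. So sub: 6*x = 0.
Step 3. [6*x = 0] divide by the outer 6. So div: x = 0.

Answer: x ∈ {0}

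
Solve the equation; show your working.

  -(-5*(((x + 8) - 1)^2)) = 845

Step 1. [-(-5*(((x + 8) - 1)^2)) = 845] LHS negated; negate both sides. So neg: -5*(((x + 8) - 1)^2) = -845.
Step 2. [-5*(((x + 8) - 1)^2) = -845] divide by the outer -5, so div: ((x + 8) - 1)^2 = 169.
Step 3. [((x + 8) - 1)^2 = 169] √ both sides: 169 ≥ 0 gives two branches ⇒ sqrt: (x + 8) - 1 = 13 or -13.
Step 4. [(x + 8) - 1 = 13 or -13] the outer -1 inverts by adding 1. So sub: x + 8 = 14 or -12.
Step 5. [x + 8 = 14 or -12] peel the +8: subtract 8 from each side ⇒ sub: x = 6 or -20.

Answer: x ∈ {-20, 6}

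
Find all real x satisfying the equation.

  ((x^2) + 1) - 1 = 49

Step 1. [((x^2) + 1) - 1 = 49] -1 is outermost — add 1 both sides. So sub: (x^2) + 1 = 50.
Step 2. [(x^2) + 1 = 50] peel the +1: subtract 1 from each side. So sub: x^2 = 49.
Step 3. [x^2 = 49] LHS squared, RHS 49 ≥ 0: apply √ (±) ⇒ sqrt: x = 7 or -7.

Answer: x ∈ {-7, 7}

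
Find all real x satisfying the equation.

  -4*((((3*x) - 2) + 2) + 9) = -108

Step 1. [-4*((((3*x) - 2) + 2) + 9) = -108] -4·(inner) — divide through by -4, so div: (((3*x) - 2) + 2) + 9 = 27.
Step 2. [(((3*x) - 2) + 2) + 9 = 27] the outer +9 inverts by subtracting 9 ⇒ sub: ((3*x) - 2) + 2 = 18.
Step 3. [((3*x) - 2) + 2 = 18] 2 comes off first (subtract 2) ⇒ sub: (3*x) - 2 = 16.
Step 4. [(3*x) - 2 = 16] 2 comes off first (add 2). So sub: 3*x = 18.
Step 5. [3*x = 18] LHS = 3·(…); ÷3 both sides, so div: x = 6.

Answer: x ∈ {6}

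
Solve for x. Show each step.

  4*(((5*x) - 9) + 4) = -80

Step 1. [4*(((5*x) - 9) + 4) = -80] LHS = 4·(…); ÷4 both sides, so div: ((5*x) - 9) + 4 = -20.
Step 2. [((5*x) - 9) + 4 = -20] peel the +4: subtract 4 from each side, so sub: (5*x) - 9 = -24.
Step 3. [(5*x) - 9 = -24] add 9: x sits inside (… - 9), so sub: 5*x = -15.
Step 4. [5*x = -15] 5·(inner) — divide through by 5 ⇒ div: x = -3.

Answer: x ∈ {-3}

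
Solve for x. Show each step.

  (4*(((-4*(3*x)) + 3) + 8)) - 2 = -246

Step 1. [(4*(((-4*(3*x)) + 3) + 8)) - 2 = -246] the outer -2 inverts by adding 2, so sub: 4*(((-4*(3*x)) + 3) + 8) = -244.
Step 2. [4*(((-4*(3*x)) + 3) + 8) = -244] leading coefficient 4: divide by 4 ⇒ div: ((-4*(3*x)) + 3) + 8 = -61.
Step 3. [((-4*(3*x)) + 3) + 8 = -61] 8 comes off first (subtract 8). So sub: (-4*(3*x)) + 3 = -69.
Step 4. [(-4*(3*x)) + 3 = -69] peel the +3: subtract 3 from each side. So sub: -4*(3*x) = -72.
Step 5. [-4*(3*x) = -72] LHS = -4·(…); ÷-4 both sides ⇒ div: 3*x = 18.
Step 6. [3*x = 18] LHS = 3·(…); ÷3 both sides ⇒ div: x = 6.

Answer: x ∈ {6}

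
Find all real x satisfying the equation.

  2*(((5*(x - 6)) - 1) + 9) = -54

Step 1. [2*(((5*(x - 6)) - 1) + 9) = -54] leading coefficient 2: divide by 2. So div: ((5*(x - 6)) - 1) + 9 = -27.
Step 2. [((5*(x - 6)) - 1) + 9 = -27] the outer +9 inverts by subtracting 9 ⇒ sub: (5*(x - 6)) - 1 = -36.
Step 3. [(5*(x - 6)) - 1 = -36] -1 is outermost — add 1 both sides ⇒ sub: 5*(x - 6) = -35.
Step 4. [5*(x - 6) = -35] 5 out front; divide by 5. So div: x - 6 = -7.
Step 5. [x - 6 = -7] peel the -6: add 6 from each side ⇒ sub: x = -1.

Answer: x ∈ {-1}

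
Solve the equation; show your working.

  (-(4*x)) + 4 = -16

Step 1. [(-(4*x)) + 4 = -16] the outer +4 inverts by subtracting 4, so sub: -(4*x) = -20.
Step 2. [-(4*x) = -20] flip signs both sides, so neg: 4*x = 20.
Step 3. [4*x = 20] 4 out front; divide by 4 ⇒ div: x = 5.

Answer: x ∈ {5}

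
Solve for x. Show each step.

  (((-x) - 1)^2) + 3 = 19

Step 1. [(((-x) - 1)^2) + 3 = 19] peel the +3: subtract 3 from each side, so sub: ((-x) - 1)^2 = 16.
Step 2. [((-x) - 1)^2 = 16] LHS squared, RHS 16 ≥ 0: apply √ (±). So sqrt: (-x) - 1 = 4 or -4.
Step 3. [(-x) - 1 = 4 or -4] peel the -1: add 1 from each side, so sub: -x = 5 or -3.
Step 4. [-x = 5 or -3] leading − — multiply by −1 ⇒ neg: x = -5 or 3.

Answer: x ∈ {-5, 3}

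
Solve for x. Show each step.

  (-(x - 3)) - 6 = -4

Step 1. [(-(x - 3)) - 6 = -4] 6 comes off first (add 6), so sub: -(x - 3) = 2.
Step 2. [-(x - 3) = 2] LHS negated; negate both sides ⇒ neg: x - 3 = -2.
Step 3. [x - 3 = -2] the outer -3 inverts by adding 3, so sub: x = 1.

Answer: x ∈ {1}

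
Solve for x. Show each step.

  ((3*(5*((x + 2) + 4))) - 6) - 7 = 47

Step 1. [((3*(5*((x + 2) + 4))) - 6) - 7 = 47] peel the -7: add 7 from each side, so sub: (3*(5*((x + 2) + 4))) - 6 = 54.
Step 2. [(3*(5*((x + 2) + 4))) - 6 = 54] peel the -6: add 6 from each side, so sub: 3*(5*((x + 2) + 4)) = 60.
Step 3. [3*(5*((x + 2) + 4)) = 60] 3 out front; divide by 3. So div: 5*((x + 2) + 4) = 20.
Step 4. [5*((x + 2) + 4) = 20] 5·(inner) — divide through by 5, so div: (x + 2) + 4 = 4.
Step 5. [(x + 2) + 4 = 4] peel the +4: subtract 4 from each side, so sub: x + 2 = 0.
Step 6. [x + 2 = 0] 2 comes off first (subtract 2), so sub: x = -2.

Answer: x ∈ {-2}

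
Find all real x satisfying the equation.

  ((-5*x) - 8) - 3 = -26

Step 1. [((-5*x) - 8) - 3 = -26] add 3: x sits inside (… - 3) ⇒ sub: (-5*x) - 8 = -23.
Step 2. [(-5*x) - 8 = -23] the outer -8 inverts by adding 8 ⇒ sub: -5*x = -15.
Step 3. [-5*x = -15] LHS = -5·(…); ÷-5 both sides. So div: x = 3.

Answer: x ∈ {3}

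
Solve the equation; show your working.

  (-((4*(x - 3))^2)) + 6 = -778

Step 1. [(-((4*(x - 3))^2)) + 6 = -778] 6 comes off first (subtract 6). So sub: -((4*(x - 3))^2) = -784.
Step 2. [-((4*(x - 3))^2) = -784] flip signs both sides. So neg: (4*(x - 3))^2 = 784.
Step 3. [(4*(x - 3))^2 = 784] LHS squared, RHS 784 ≥ 0: apply √ (±). So sqrt: 4*(x - 3) = 28 or -28.
Step 4. [4*(x - 3) = 28 or -28] 4 out front; divide by 4 ⇒ div: x - 3 = 7 or -7.
Step 5. [x - 3 = 7 or -7] 3 comes off first (add 3) ⇒ sub: x = 10 or -4.

Answer: x ∈ {-4, 10}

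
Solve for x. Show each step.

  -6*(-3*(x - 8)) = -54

Step 1. [-6*(-3*(x - 8)) = -54] LHS = -6·(…); ÷-6 both sides, so div: -3*(x - 8) = 9.
Step 2. [-3*(x - 8) = 9] divide by the outer -3, so div: x - 8 = -3.
Step 3. [x - 8 = -3] peel the -8: add 8 from each side. So sub: x = 5.

Answer: x ∈ {5}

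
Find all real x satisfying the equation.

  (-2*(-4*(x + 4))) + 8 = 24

Step 1. [(-2*(-4*(x + 4))) + 8 = 24] common factor -2 (LHS and 24) — divide through. So factor: (-4*(x + 4)) - 4 = -12.
Step 2. [(-4*(x + 4)) - 4 = -12] -4 | LHS and -4 | -12: pull -4 out ⇒ factor: (x + 4) + 1 = 3.
Step 3. [(x + 4) + 1 = 3] subtract 1: x sits inside (… + 1). So sub: x + 4 = 2.
Step 4. [x + 4 = 2] 4 comes off first (subtract 4). So sub: x = -2.

Answer: x ∈ {-2}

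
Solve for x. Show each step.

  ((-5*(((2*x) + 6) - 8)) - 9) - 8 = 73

Step 1. [((-5*(((2*x) + 6) - 8)) - 9) - 8 = 73] peel the -8: add 8 from each side. So sub: (-5*(((2*x) + 6) - 8)) - 9 = 81.
Step 2. [(-5*(((2*x) + 6) - 8)) - 9 = 81] add 9: x sits inside (… - 9). So sub: -5*(((2*x) + 6) - 8) = 90.
Step 3. [-5*(((2*x) + 6) - 8) = 90] LHS = -5·(…); ÷-5 both sides. So div: ((2*x) + 6) - 8 = -18.
Step 4. [((2*x) + 6) - 8 = -18] 8 comes off first (add 8) ⇒ sub: (2*x) + 6 = -10.
Step 5. [(2*x) + 6 = -10] 6 comes off first (subtract 6) ⇒ sub: 2*x = -16.
Step 6. [2*x = -16] LHS = 2·(…); ÷2 both sides ⇒ div: x = -8.

Answer: x ∈ {-8}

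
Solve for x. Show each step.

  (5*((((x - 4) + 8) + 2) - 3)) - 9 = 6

Step 1. [(5*((((x - 4) + 8) + 2) - 3)) - 9 = 6] the outer -9 inverts by adding 9, so sub: 5*((((x - 4) + 8) + 2) - 3) = 15.
Step 2. [5*((((x - 4) + 8) + 2) - 3) = 15] leading coefficient 5: divide by 5. So div: (((x - 4) + 8) + 2) - 3 = 3.
Step 3. [(((x - 4) + 8) + 2) - 3 = 3] peel the -3: add 3 from each side, so sub: ((x - 4) + 8) + 2 = 6.
Step 4. [((x - 4) + 8) + 2 = 6] peel the +2: subtract 2 from each side. So sub: (x - 4) + 8 = 4.
Step 5. [(x - 4) + 8 = 4] the outer +8 inverts by subtracting 8, so sub: x - 4 = -4.
Step 6. [x - 4 = -4] -4 is outermost — add 4 both sides ⇒ sub: x = 0.

Answer: x ∈ {0}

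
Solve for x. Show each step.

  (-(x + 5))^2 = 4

Step 1. [(-(x + 5))^2 = 4] LHS squared, RHS 4 ≥ 0: apply √ (±), so sqrt: -(x + 5) = 2 or -2.
Step 2. [-(x + 5) = 2 or -2] flip signs both sides ⇒ neg: x + 5 = -2 or 2.
Step 3. [x + 5 = -2 or 2] subtract 5: x sits inside (… + 5) ⇒ sub: x = -7 or -3.

Answer: x ∈ {-7, -3}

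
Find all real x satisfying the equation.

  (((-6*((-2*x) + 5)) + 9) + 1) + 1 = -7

Step 1. [(((-6*((-2*x) + 5)) + 9) + 1) + 1 = -7] the outer +1 inverts by subtracting 1 ⇒ sub: ((-6*((-2*x) + 5)) + 9) + 1 = -8.
Step 2. [((-6*((-2*x) + 5)) + 9) + 1 = -8] +1 is outermost — subtract 1 both sides. So sub: (-6*((-2*x) + 5)) + 9 = -9.
Step 3. [(-6*((-2*x) + 5)) + 9 = -9] peel the +9: subtract 9 from each side, so sub: -6*((-2*x) + 5) = -18.
Step 4. [-6*((-2*x) + 5) = -18] -6·(inner) — divide through by -6. So div: (-2*x) + 5 = 3.
Step 5. [(-2*x) + 5 = 3] 5 comes off first (subtract 5) ⇒ sub: -2*x = -2.
Step 6. [-2*x = -2] divide by the outer -2, so div: x = 1.

Answer: x ∈ {1}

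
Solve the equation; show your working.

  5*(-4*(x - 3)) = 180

Step 1. [5*(-4*(x - 3)) = 180] divide by the outer 5, so div: -4*(x - 3) = 36.
Step 2. [-4*(x - 3) = 36] leading coefficient -4: divide by -4 ⇒ div: x - 3 = -9.
Step 3. [x - 3 = -9] add 3: x sits inside (… - 3). So sub: x = -6.

Answer: x ∈ {-6}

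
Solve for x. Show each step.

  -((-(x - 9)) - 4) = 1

Step 1. [-((-(x - 9)) - 4) = 1] leading − — multiply by −1 ⇒ neg: (-(x - 9)) - 4 = -1.
Step 2. [(-(x - 9)) - 4 = -1] the outer -4 inverts by adding 4. So sub: -(x - 9) = 3.
Step 3. [-(x - 9) = 3] leading − — multiply by −1. So neg: x - 9 = -3.
Step 4. [x - 9 = -3] -9 is outermost — add 9 both sides, so sub: x = 6.

Answer: x ∈ {6}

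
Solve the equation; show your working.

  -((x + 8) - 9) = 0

Step 1. [-((x + 8) - 9) = 0] flip signs both sides ⇒ neg: (x + 8) - 9 = 0.
Step 2. [(x + 8) - 9 = 0] the outer -9 inverts by adding 9, so sub: x + 8 = 9.
Step 3. [x + 8 = 9] peel the +8: subtract 8 from each side ⇒ sub: x = 1.

Answer: x ∈ {1}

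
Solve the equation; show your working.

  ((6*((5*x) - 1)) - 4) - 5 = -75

Step 1. [((6*((5*x) - 1)) - 4) - 5 = -75] 5 comes off first (add 5), so sub: (6*((5*x) - 1)) - 4 = -70.
Step 2. [(6*((5*x) - 1)) - 4 = -70] peel the -4: add 4 from each side ⇒ sub: 6*((5*x) - 1) = -66.
Step 3. [6*((5*x) - 1) = -66] leading coefficient 6: divide by 6. So div: (5*x) - 1 = -11.
Step 4. [(5*x) - 1 = -11] 1 comes off first (add 1), so sub: 5*x = -10.
Step 5. [5*x = -10] 5·(inner) — divide through by 5. So div: x = -2.

Answer: x ∈ {-2}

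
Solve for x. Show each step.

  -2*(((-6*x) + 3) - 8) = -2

Step 1. [-2*(((-6*x) + 3) - 8) = -2] leading coefficient -2: divide by -2. So div: ((-6*x) + 3) - 8 = 1.
Step 2. [((-6*x) + 3) - 8 = 1] the outer -8 inverts by adding 8. So sub: (-6*x) + 3 = 9.
Step 3. [(-6*x) + 3 = 9] +3 is outermost — subtract 3 both sides, so sub: -6*x = 6.
Step 4. [-6*x = 6] leading coefficient -6: divide by -6, so div: x = -1.

Answer: x ∈ {-1}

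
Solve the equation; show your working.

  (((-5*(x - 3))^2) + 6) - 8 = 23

Step 1. [(((-5*(x - 3))^2) + 6) - 8 = 23] peel the -8: add 8 from each side ⇒ sub: ((-5*(x - 3))^2) + 6 = 31.
Step 2. [((-5*(x - 3))^2) + 6 = 31] +6 is outermost — subtract 6 both sides ⇒ sub: (-5*(x - 3))^2 = 25.
Step 3. [(-5*(x - 3))^2 = 25] 25 ≥ 0, LHS is (·)² — take ±√, so sqrt: -5*(x - 3) = 5 or -5.
Step 4. [-5*(x - 3) = 5 or -5] divide by the outer -5. So div: x - 3 = -1 or 1.
Step 5. [x - 3 = -1 or 1] -3 is outermost — add 3 both sides, so sub: x = 2 or 4.

Answer: x ∈ {2, 4}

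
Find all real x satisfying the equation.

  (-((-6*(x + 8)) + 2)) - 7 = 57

Step 1. [(-((-6*(x + 8)) + 2)) - 7 = 57] add 7: x sits inside (… - 7), so sub: -((-6*(x + 8)) + 2) = 64.
Step 2. [-((-6*(x + 8)) + 2) = 64] LHS negated; negate both sides, so neg: (-6*(x + 8)) + 2 = -64.
Step 3. [(-6*(x + 8)) + 2 = -64] +2 is outermost — subtract 2 both sides ⇒ sub: -6*(x + 8) = -66.
Step 4. [-6*(x + 8) = -66] leading coefficient -6: divide by -6 ⇒ div: x + 8 = 11.
Step 5. [x + 8 = 11] the outer +8 inverts by subtracting 8 ⇒ sub: x = 3.

Answer: x ∈ {3}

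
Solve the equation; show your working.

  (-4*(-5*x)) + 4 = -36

Step 1. [(-4*(-5*x)) + 4 = -36] -4 divides every term; factor it out ⇒ factor: (-5*x) - 1 = 9.
Step 2. [(-5*x) - 1 = 9] -1 is outermost — add 1 both sides, so sub: -5*x = 10.
Step 3. [-5*x = 10] -5 out front; divide by -5. So div: x = -2.

Answer: x ∈ {-2}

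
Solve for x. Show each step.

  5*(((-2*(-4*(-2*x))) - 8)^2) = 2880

Step 1. [5*(((-2*(-4*(-2*x))) - 8)^2) = 2880] 5 out front; divide by 5. So div: ((-2*(-4*(-2*x))) - 8)^2 = 576.
Step 2. [((-2*(-4*(-2*x))) - 8)^2 = 576] 576 ≥ 0, LHS is (·)² — take ±√, so sqrt: (-2*(-4*(-2*x))) - 8 = 24 or -24.
Step 3. [(-2*(-4*(-2*x))) - 8 = 24 or -24] -8 is outermost — add 8 both sides. So sub: -2*(-4*(-2*x)) = 32 or -16.
Step 4. [-2*(-4*(-2*x)) = 32 or -16] LHS = -2·(…); ÷-2 both sides, so div: -4*(-2*x) = -16 or 8.
Step 5. [-4*(-2*x) = -16 or 8] LHS = -4·(…); ÷-4 both sides. So div: -2*x = 4 or -2.
Step 6. [-2*x = 4 or -2] leading coefficient -2: divide by -2. So div: x = -2 or 1.

Answer: x ∈ {-2, 1}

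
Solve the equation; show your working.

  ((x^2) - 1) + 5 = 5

Step 1. [((x^2) - 1) + 5 = 5] 5 comes off first (subtract 5) ⇒ sub: (x^2) - 1 = 0.
Step 2. [(x^2) - 1 = 0] 1 comes off first (add 1) ⇒ sub: x^2 = 1.
Step 3. [x^2 = 1] √ both sides: 1 ≥ 0 gives two branches, so sqrt: x = 1 or -1.

Answer: x ∈ {-1, 1}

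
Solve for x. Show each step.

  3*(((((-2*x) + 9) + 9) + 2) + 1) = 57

Step 1. [3*(((((-2*x) + 9) + 9) + 2) + 1) = 57] divide by the outer 3. So div: ((((-2*x) + 9) + 9) + 2) + 1 = 19.
Step 2. [((((-2*x) + 9) + 9) + 2) + 1 = 19] +1 is outermost — subtract 1 both sides, so sub: (((-2*x) + 9) + 9) + 2 = 18.
Step 3. [(((-2*x) + 9) + 9) + 2 = 18] the outer +2 inverts by subtracting 2 ⇒ sub: ((-2*x) + 9) + 9 = 16.
Step 4. [((-2*x) + 9) + 9 = 16] the outer +9 inverts by subtracting 9, so sub: (-2*x) + 9 = 7.
Step 5. [(-2*x) + 9 = 7] the outer +9 inverts by subtracting 9 ⇒ sub: -2*x = -2.
Step 6. [-2*x = -2] divide by the outer -2. So div: x = 1.

Answer: x ∈ {1}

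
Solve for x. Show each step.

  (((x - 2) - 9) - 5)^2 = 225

Step 1. [(((x - 2) - 9) - 5)^2 = 225] √ both sides: 225 ≥ 0 gives two branches. So sqrt: ((x - 2) - 9) - 5 = 15 or -15.
Step 2. [((x - 2) - 9) - 5 = 15 or -15] -5 is outermost — add 5 both sides. So sub: (x - 2) - 9 = 20 or -10.
Step 3. [(x - 2) - 9 = 20 or -10] 9 comes off first (add 9) ⇒ sub: x - 2 = 29 or -1.
Step 4. [x - 2 = 29 or -1] 2 comes off first (add 2). So sub: x = 31 or 1.

Answer: x ∈ {1, 31}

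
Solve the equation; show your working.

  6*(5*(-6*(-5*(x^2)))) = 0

Step 1. [6*(5*(-6*(-5*(x^2)))) = 0] 6 out front; divide by 6. So div: 5*(-6*(-5*(x^2))) = 0.
Step 2. [5*(-6*(-5*(x^2))) = 0] leading coefficient 5: divide by 5 ⇒ div: -6*(-5*(x^2)) = 0.
Step 3. [-6*(-5*(x^2)) = 0] -6 out front; divide by -6 ⇒ div: -5*(x^2) = 0.
Step 4. [-5*(x^2) = 0] LHS = -5·(…); ÷-5 both sides ⇒ div: x^2 = 0.
Step 5. [x^2 = 0] LHS squared, RHS 0 ≥ 0: apply √ (±). So sqrt: x = 0.

Answer: x ∈ {0}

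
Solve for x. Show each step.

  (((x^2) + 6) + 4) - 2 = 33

Step 1. [(((x^2) + 6) + 4) - 2 = 33] add 2: x sits inside (… - 2) ⇒ sub: ((x^2) + 6) + 4 = 35.
Step 2. [((x^2) + 6) + 4 = 35] +4 is outermost — subtract 4 both sides. So sub: (x^2) + 6 = 31.
Step 3. [(x^2) + 6 = 31] +6 is outermost — subtract 6 both sides ⇒ sub: x^2 = 25.
Step 4. [x^2 = 25] √ both sides: 25 ≥ 0 gives two branches, so sqrt: x = 5 or -5.

Answer: x ∈ {-5, 5}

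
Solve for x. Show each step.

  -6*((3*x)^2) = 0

Step 1. [-6*((3*x)^2) = 0] divide by the outer -6 ⇒ div: (3*x)^2 = 0.
Step 2. [(3*x)^2 = 0] √ both sides: 0 ≥ 0 gives two branches. So sqrt: 3*x = 0.
Step 3. [3*x = 0] 3 out front; divide by 3, so div: x = 0.

Answer: x ∈ {0}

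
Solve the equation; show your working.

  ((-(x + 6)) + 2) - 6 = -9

Step 1. [((-(x + 6)) + 2) - 6 = -9] 6 comes off first (add 6) ⇒ sub: (-(x + 6)) + 2 = -3.
Step 2. [(-(x + 6)) + 2 = -3] subtract 2: x sits inside (… + 2), so sub: -(x + 6) = -5.
Step 3. [-(x + 6) = -5] leading − — multiply by −1 ⇒ neg: x + 6 = 5.
Step 4. [x + 6 = 5] the outer +6 inverts by subtracting 6 ⇒ sub: x = -1.

Answer: x ∈ {-1}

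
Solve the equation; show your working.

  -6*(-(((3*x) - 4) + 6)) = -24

Step 1. [-6*(-(((3*x) - 4) + 6)) = -24] divide by the outer -6, so div: -(((3*x) - 4) + 6) = 4.
Step 2. [-(((3*x) - 4) + 6) = 4] LHS negated; negate both sides. So neg: ((3*x) - 4) + 6 = -4.
Step 3. [((3*x) - 4) + 6 = -4] 6 comes off first (subtract 6), so sub: (3*x) - 4 = -10.
Step 4. [(3*x) - 4 = -10] peel the -4: add 4 from each side, so sub: 3*x = -6.
Step 5. [3*x = -6] leading coefficient 3: divide by 3 ⇒ div: x = -2.

Answer: x ∈ {-2}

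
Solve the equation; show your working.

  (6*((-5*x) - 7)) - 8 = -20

Step 1. [(6*((-5*x) - 7)) - 8 = -20] peel the -8: add 8 from each side, so sub: 6*((-5*x) - 7) = -12.
Step 2. [6*((-5*x) - 7) = -12] leading coefficient 6: divide by 6, so div: (-5*x) - 7 = -2.
Step 3. [(-5*x) - 7 = -2] the outer -7 inverts by adding 7, so sub: -5*x = 5.
Step 4. [-5*x = 5] -5·(inner) — divide through by -5 ⇒ div: x = -1.

Answer: x ∈ {-1}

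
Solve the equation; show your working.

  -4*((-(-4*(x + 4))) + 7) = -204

Step 1. [-4*((-(-4*(x + 4))) + 7) = -204] LHS = -4·(…); ÷-4 both sides. So div: (-(-4*(x + 4))) + 7 = 51.
Step 2. [(-(-4*(x + 4))) + 7 = 51] subtract 7: x sits inside (… + 7), so sub: -(-4*(x + 4)) = 44.
Step 3. [-(-4*(x + 4)) = 44] flip signs both sides ⇒ neg: -4*(x + 4) = -44.
Step 4. [-4*(x + 4) = -44] -4·(inner) — divide through by -4 ⇒ div: x + 4 = 11.
Step 5. [x + 4 = 11] the outer +4 inverts by subtracting 4. So sub: x = 7.

Answer: x ∈ {7}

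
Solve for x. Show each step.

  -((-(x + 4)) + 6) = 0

Step 1. [-((-(x + 4)) + 6) = 0] LHS negated; negate both sides ⇒ neg: (-(x + 4)) + 6 = 0.
Step 2. [(-(x + 4)) + 6 = 0] +6 is outermost — subtract 6 both sides. So sub: -(x + 4) = -6.
Step 3. [-(x + 4) = -6] leading − — multiply by −1, so neg: x + 4 = 6.
Step 4. [x + 4 = 6] 4 comes off first (subtract 4) ⇒ sub: x = 2.

Answer: x ∈ {2}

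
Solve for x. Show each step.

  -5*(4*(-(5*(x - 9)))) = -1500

Step 1. [-5*(4*(-(5*(x - 9)))) = -1500] -5 out front; divide by -5, so div: 4*(-(5*(x - 9))) = 300.
Step 2. [4*(-(5*(x - 9))) = 300] 4 out front; divide by 4. So div: -(5*(x - 9)) = 75.
Step 3. [-(5*(x - 9)) = 75] LHS negated; negate both sides, so neg: 5*(x - 9) = -75.
Step 4. [5*(x - 9) = -75] divide by the outer 5 ⇒ div: x - 9 = -15.
Step 5. [x - 9 = -15] peel the -9: add 9 from each side ⇒ sub: x = -6.

Answer: x ∈ {-6}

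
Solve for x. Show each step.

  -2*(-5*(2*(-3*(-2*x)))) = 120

Step 1. [-2*(-5*(2*(-3*(-2*x)))) = 120] -2·(inner) — divide through by -2. So div: -5*(2*(-3*(-2*x))) = -60.
Step 2. [-5*(2*(-3*(-2*x))) = -60] leading coefficient -5: divide by -5, so div: 2*(-3*(-2*x)) = 12.
Step 3. [2*(-3*(-2*x)) = 12] 2·(inner) — divide through by 2. So div: -3*(-2*x) = 6.
Step 4. [-3*(-2*x) = 6] leading coefficient -3: divide by -3 ⇒ div: -2*x = -2.
Step 5. [-2*x = -2] divide by the outer -2. So div: x = 1.

Answer: x ∈ {1}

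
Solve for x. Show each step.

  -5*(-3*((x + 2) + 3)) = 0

Step 1. [-5*(-3*((x + 2) + 3)) = 0] -5 out front; divide by -5, so div: -3*((x + 2) + 3) = 0.
Step 2. [-3*((x + 2) + 3) = 0] divide by the outer -3. So div: (x + 2) + 3 = 0.
Step 3. [(x + 2) + 3 = 0] the outer +3 inverts by subtracting 3 ⇒ sub: x + 2 = -3.
Step 4. [x + 2 = -3] 2 comes off first (subtract 2), so sub: x = -5.

Answer: x ∈ {-5}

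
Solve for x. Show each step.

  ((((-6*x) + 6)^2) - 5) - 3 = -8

Step 1. [((((-6*x) + 6)^2) - 5) - 3 = -8] 3 comes off first (add 3) ⇒ sub: (((-6*x) + 6)^2) - 5 = -5.
Step 2. [(((-6*x) + 6)^2) - 5 = -5] the outer -5 inverts by adding 5. So sub: ((-6*x) + 6)^2 = 0.
Step 3. [((-6*x) + 6)^2 = 0] LHS squared, RHS 0 ≥ 0: apply √ (±) ⇒ sqrt: (-6*x) + 6 = 0.
Step 4. [(-6*x) + 6 = 0] -6 | LHS and -6 | 0: pull -6 out, so factor: x - 1 = 0.
Step 5. [x - 1 = 0] the outer -1 inverts by adding 1, so sub: x = 1.

Answer: x ∈ {1}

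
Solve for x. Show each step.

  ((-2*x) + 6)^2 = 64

Step 1. [((-2*x) + 6)^2 = 64] √ both sides: 64 ≥ 0 gives two branches ⇒ sqrt: (-2*x) + 6 = 8 or -8.
Step 2. [(-2*x) + 6 = 8 or -8] 6 comes off first (subtract 6), so sub: -2*x = 2 or -14.
Step 3. [-2*x = 2 or -14] leading coefficient -2: divide by -2. So div: x = -1 or 7.

Answer: x ∈ {-1, 7}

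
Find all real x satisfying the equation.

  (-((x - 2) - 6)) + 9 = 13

Step 1. [(-((x - 2) - 6)) + 9 = 13] subtract 9: x sits inside (… + 9) ⇒ sub: -((x - 2) - 6) = 4.
Step 2. [-((x - 2) - 6) = 4] flip signs both sides, so neg: (x - 2) - 6 = -4.
Step 3. [(x - 2) - 6 = -4] peel the -6: add 6 from each side ⇒ sub: x - 2 = 2.
Step 4. [x - 2 = 2] -2 is outermost — add 2 both sides. So sub: x = 4.

Answer: x ∈ {4}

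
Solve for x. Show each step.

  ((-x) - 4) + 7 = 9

Step 1. [((-x) - 4) + 7 = 9] peel the +7: subtract 7 from each side, so sub: (-x) - 4 = 2.
Step 2. [(-x) - 4 = 2] the outer -4 inverts by adding 4 ⇒ sub: -x = 6.
Step 3. [-x = 6] LHS negated; negate both sides ⇒ neg: x = -6.

Answer: x ∈ {-6}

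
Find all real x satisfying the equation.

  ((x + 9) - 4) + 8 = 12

Step 1. [((x + 9) - 4) + 8 = 12] 8 comes off first (subtract 8), so sub: (x + 9) - 4 = 4.
Step 2. [(x + 9) - 4 = 4] peel the -4: add 4 from each side, so sub: x + 9 = 8.
Step 3. [x + 9 = 8] the outer +9 inverts by subtracting 9. So sub: x = -1.

Answer: x ∈ {-1}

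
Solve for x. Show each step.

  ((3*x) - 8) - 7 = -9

Step 1. [((3*x) - 8) - 7 = -9] -7 is outermost — add 7 both sides. So sub: (3*x) - 8 = -2.
Step 2. [(3*x) - 8 = -2] add 8: x sits inside (… - 8), so sub: 3*x = 6.
Step 3. [3*x = 6] 3 out front; divide by 3, so div: x = 2.

Answer: x ∈ {2}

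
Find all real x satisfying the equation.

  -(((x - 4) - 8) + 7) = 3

Step 1. [-(((x - 4) - 8) + 7) = 3] flip signs both sides ⇒ neg: ((x - 4) - 8) + 7 = -3.
Step 2. [((x - 4) - 8) + 7 = -3] the outer +7 inverts by subtracting 7 ⇒ sub: (x - 4) - 8 = -10.
Step 3. [(x - 4) - 8 = -10] the outer -8 inverts by adding 8 ⇒ sub: x - 4 = -2.
Step 4. [x - 4 = -2] peel the -4: add 4 from each side. So sub: x = 2.

Answer: x ∈ {2}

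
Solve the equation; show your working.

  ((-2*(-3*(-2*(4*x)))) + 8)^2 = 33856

Step 1. [((-2*(-3*(-2*(4*x)))) + 8)^2 = 33856] √ both sides: 33856 ≥ 0 gives two branches ⇒ sqrt: (-2*(-3*(-2*(4*x)))) + 8 = 184 or -184.
Step 2. [(-2*(-3*(-2*(4*x)))) + 8 = 184 or -184] +8 is outermost — subtract 8 both sides. So sub: -2*(-3*(-2*(4*x))) = 176 or -192.
Step 3. [-2*(-3*(-2*(4*x))) = 176 or -192] LHS = -2·(…); ÷-2 both sides, so div: -3*(-2*(4*x)) = -88 or 96.
Step 4. [-3*(-2*(4*x)) = -88 or 96] divide by the outer -3 ⇒ div: -2*(4*x) = 88/3 or -32.
Step 5. [-2*(4*x) = 88/3 or -32] divide by the outer -2. So div: 4*x = -44/3 or 16.
Step 6. [4*x = -44/3 or 16] divide by the outer 4. So div: x = -11/3 or 4.

Answer: x ∈ {-11/3, 4}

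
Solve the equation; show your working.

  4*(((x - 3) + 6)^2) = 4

Step 1. [4*(((x - 3) + 6)^2) = 4] 4 out front; divide by 4 ⇒ div: ((x - 3) + 6)^2 = 1.
Step 2. [((x - 3) + 6)^2 = 1] √ both sides: 1 ≥ 0 gives two branches, so sqrt: (x - 3) + 6 = 1 or -1.
Step 3. [(x - 3) + 6 = 1 or -1] subtract 6: x sits inside (… + 6). So sub: x - 3 = -5 or -7.
Step 4. [x - 3 = -5 or -7] -3 is outermost — add 3 both sides. So sub: x = -2 or -4.

Answer: x ∈ {-4, -2}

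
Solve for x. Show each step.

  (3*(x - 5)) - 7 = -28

Step 1. [(3*(x - 5)) - 7 = -28] the outer -7 inverts by adding 7, so sub: 3*(x - 5) = -21.
Step 2. [3*(x - 5) = -21] 3 out front; divide by 3 ⇒ div: x - 5 = -7.
Step 3. [x - 5 = -7] -5 is outermost — add 5 both sides. So sub: x = -2.

Answer: x ∈ {-2}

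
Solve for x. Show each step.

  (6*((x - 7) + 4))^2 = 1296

Step 1. [(6*((x - 7) + 4))^2 = 1296] 1296 ≥ 0, LHS is (·)² — take ±√. So sqrt: 6*((x - 7) + 4) = 36 or -36.
Step 2. [6*((x - 7) + 4) = 36 or -36] LHS = 6·(…); ÷6 both sides, so div: (x - 7) + 4 = 6 or -6.
Step 3. [(x - 7) + 4 = 6 or -6] +4 is outermost — subtract 4 both sides ⇒ sub: x - 7 = 2 or -10.
Step 4. [x - 7 = 2 or -10] add 7: x sits inside (… - 7) ⇒ sub: x = 9 or -3.

Answer: x ∈ {-3, 9}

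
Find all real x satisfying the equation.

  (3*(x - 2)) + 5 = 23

Step 1. [(3*(x - 2)) + 5 = 23] subtract 5: x sits inside (… + 5). So sub: 3*(x - 2) = 18.
Step 2. [3*(x - 2) = 18] LHS = 3·(…); ÷3 both sides, so div: x - 2 = 6.
Step 3. [x - 2 = 6] peel the -2: add 2 from each side. So sub: x = 8.

Answer: x ∈ {8}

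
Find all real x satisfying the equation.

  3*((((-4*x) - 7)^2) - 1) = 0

Step 1. [3*((((-4*x) - 7)^2) - 1) = 0] LHS = 3·(…); ÷3 both sides. So div: (((-4*x) - 7)^2) - 1 = 0.
Step 2. [(((-4*x) - 7)^2) - 1 = 0] the outer -1 inverts by adding 1, so sub: ((-4*x) - 7)^2 = 1.
Step 3. [((-4*x) - 7)^2 = 1] √ both sides: 1 ≥ 0 gives two branches ⇒ sqrt: (-4*x) - 7 = 1 or -1.
Step 4. [(-4*x) - 7 = 1 or -1] -7 is outermost — add 7 both sides. So sub: -4*x = 8 or 6.
Step 5. [-4*x = 8 or 6] LHS = -4·(…); ÷-4 both sides. So div: x = -2 or -3/2.

Answer: x ∈ {-2, -3/2}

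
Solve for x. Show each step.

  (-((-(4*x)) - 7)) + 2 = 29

Step 1. [(-((-(4*x)) - 7)) + 2 = 29] peel the +2: subtract 2 from each side ⇒ sub: -((-(4*x)) - 7) = 27.
Step 2. [-((-(4*x)) - 7) = 27] leading − — multiply by −1, so neg: (-(4*x)) - 7 = -27.
Step 3. [(-(4*x)) - 7 = -27] peel the -7: add 7 from each side. So sub: -(4*x) = -20.
Step 4. [-(4*x) = -20] flip signs both sides ⇒ neg: 4*x = 20.
Step 5. [4*x = 20] 4 out front; divide by 4. So div: x = 5.

Answer: x ∈ {5}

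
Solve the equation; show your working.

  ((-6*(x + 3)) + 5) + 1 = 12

Step 1. [((-6*(x + 3)) + 5) + 1 = 12] +1 is outermost — subtract 1 both sides ⇒ sub: (-6*(x + 3)) + 5 = 11.
Step 2. [(-6*(x + 3)) + 5 = 11] peel the +5: subtract 5 from each side, so sub: -6*(x + 3) = 6.
Step 3. [-6*(x + 3) = 6] -6·(inner) — divide through by -6 ⇒ div: x + 3 = -1.
Step 4. [x + 3 = -1] the outer +3 inverts by subtracting 3. So sub: x = -4.

Answer: x ∈ {-4}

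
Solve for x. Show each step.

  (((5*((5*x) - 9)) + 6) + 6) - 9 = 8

Step 1. [(((5*((5*x) - 9)) + 6) + 6) - 9 = 8] the outer -9 inverts by adding 9, so sub: ((5*((5*x) - 9)) + 6) + 6 = 17.
Step 2. [((5*((5*x) - 9)) + 6) + 6 = 17] peel the +6: subtract 6 from each side, so sub: (5*((5*x) - 9)) + 6 = 11.
Step 3. [(5*((5*x) - 9)) + 6 = 11] 6 comes off first (subtract 6), so sub: 5*((5*x) - 9) = 5.
Step 4. [5*((5*x) - 9) = 5] leading coefficient 5: divide by 5 ⇒ div: (5*x) - 9 = 1.
Step 5. [(5*x) - 9 = 1] peel the -9: add 9 from each side ⇒ sub: 5*x = 10.
Step 6. [5*x = 10] 5·(inner) — divide through by 5, so div: x = 2.

Answer: x ∈ {2}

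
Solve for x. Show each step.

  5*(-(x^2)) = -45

Step 1. [5*(-(x^2)) = -45] LHS = 5·(…); ÷5 both sides ⇒ div: -(x^2) = -9.
Step 2. [-(x^2) = -9] flip signs both sides. So neg: x^2 = 9.
Step 3. [x^2 = 9] LHS squared, RHS 9 ≥ 0: apply √ (±) ⇒ sqrt: x = 3 or -3.

Answer: x ∈ {-3, 3}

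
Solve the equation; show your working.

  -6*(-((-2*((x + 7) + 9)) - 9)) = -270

Step 1. [-6*(-((-2*((x + 7) + 9)) - 9)) = -270] -6 out front; divide by -6 ⇒ div: -((-2*((x + 7) + 9)) - 9) = 45.
Step 2. [-((-2*((x + 7) + 9)) - 9) = 45] leading − — multiply by −1, so neg: (-2*((x + 7) + 9)) - 9 = -45.
Step 3. [(-2*((x + 7) + 9)) - 9 = -45] the outer -9 inverts by adding 9, so sub: -2*((x + 7) + 9) = -36.
Step 4. [-2*((x + 7) + 9) = -36] leading coefficient -2: divide by -2 ⇒ div: (x + 7) + 9 = 18.
Step 5. [(x + 7) + 9 = 18] the outer +9 inverts by subtracting 9, so sub: x + 7 = 9.
Step 6. [x + 7 = 9] +7 is outermost — subtract 7 both sides, so sub: x = 2.

Answer: x ∈ {2}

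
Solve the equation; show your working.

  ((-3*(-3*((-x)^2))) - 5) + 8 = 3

Step 1. [((-3*(-3*((-x)^2))) - 5) + 8 = 3] peel the +8: subtract 8 from each side. So sub: (-3*(-3*((-x)^2))) - 5 = -5.
Step 2. [(-3*(-3*((-x)^2))) - 5 = -5] add 5: x sits inside (… - 5) ⇒ sub: -3*(-3*((-x)^2)) = 0.
Step 3. [-3*(-3*((-x)^2)) = 0] divide by the outer -3, so div: -3*((-x)^2) = 0.
Step 4. [-3*((-x)^2) = 0] leading coefficient -3: divide by -3, so div: (-x)^2 = 0.
Step 5. [(-x)^2 = 0] LHS squared, RHS 0 ≥ 0: apply √ (±), so sqrt: -x = 0.
Step 6. [-x = 0] leading − — multiply by −1, so neg: x = 0.

Answer: x ∈ {0}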